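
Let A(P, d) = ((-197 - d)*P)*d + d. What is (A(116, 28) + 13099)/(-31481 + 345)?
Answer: 717673/31136 ≈ 23.050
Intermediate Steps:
A(P, d) = d + P*d*(-197 - d) (A(P, d) = (P*(-197 - d))*d + d = P*d*(-197 - d) + d = d + P*d*(-197 - d))
(A(116, 28) + 13099)/(-31481 + 345) = (28*(1 - 197*116 - 1*116*28) + 13099)/(-31481 + 345) = (28*(1 - 22852 - 3248) + 13099)/(-31136) = (28*(-26099) + 13099)*(-1/31136) = (-730772 + 13099)*(-1/31136) = -717673*(-1/31136) = 717673/31136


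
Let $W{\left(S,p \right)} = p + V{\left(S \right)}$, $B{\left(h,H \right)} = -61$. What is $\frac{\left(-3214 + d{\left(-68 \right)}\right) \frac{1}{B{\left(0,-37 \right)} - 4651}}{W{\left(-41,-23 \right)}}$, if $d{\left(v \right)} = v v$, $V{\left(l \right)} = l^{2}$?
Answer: $- \frac{705}{3906248} \approx -0.00018048$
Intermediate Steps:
$W{\left(S,p \right)} = p + S^{2}$
$d{\left(v \right)} = v^{2}$
$\frac{\left(-3214 + d{\left(-68 \right)}\right) \frac{1}{B{\left(0,-37 \right)} - 4651}}{W{\left(-41,-23 \right)}} = \frac{\left(-3214 + \left(-68\right)^{2}\right) \frac{1}{-61 - 4651}}{-23 + \left(-41\right)^{2}} = \frac{\left(-3214 + 4624\right) \frac{1}{-4712}}{-23 + 1681} = \frac{1410 \left(- \frac{1}{4712}\right)}{1658} = \left(- \frac{705}{2356}\right) \frac{1}{1658} = - \frac{705}{3906248}$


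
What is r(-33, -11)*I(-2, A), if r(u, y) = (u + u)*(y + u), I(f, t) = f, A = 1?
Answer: -5808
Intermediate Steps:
r(u, y) = 2*u*(u + y) (r(u, y) = (2*u)*(u + y) = 2*u*(u + y))
r(-33, -11)*I(-2, A) = (2*(-33)*(-33 - 11))*(-2) = (2*(-33)*(-44))*(-2) = 2904*(-2) = -5808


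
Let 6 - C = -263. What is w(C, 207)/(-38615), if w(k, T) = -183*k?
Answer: 49227/38615 ≈ 1.2748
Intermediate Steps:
C = 269 (C = 6 - 1*(-263) = 6 + 263 = 269)
w(C, 207)/(-38615) = -183*269/(-38615) = -49227*(-1/38615) = 49227/38615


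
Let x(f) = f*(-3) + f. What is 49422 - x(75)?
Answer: 49572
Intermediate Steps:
x(f) = -2*f (x(f) = -3*f + f = -2*f)
49422 - x(75) = 49422 - (-2)*75 = 49422 - 1*(-150) = 49422 + 150 = 49572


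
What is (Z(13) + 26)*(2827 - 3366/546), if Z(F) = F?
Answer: 770088/7 ≈ 1.1001e+5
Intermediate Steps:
(Z(13) + 26)*(2827 - 3366/546) = (13 + 26)*(2827 - 3366/546) = 39*(2827 - 3366*1/546) = 39*(2827 - 561/91) = 39*(256696/91) = 770088/7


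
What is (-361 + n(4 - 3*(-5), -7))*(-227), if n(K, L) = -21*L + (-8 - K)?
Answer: 54707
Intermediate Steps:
n(K, L) = -8 - K - 21*L
(-361 + n(4 - 3*(-5), -7))*(-227) = (-361 + (-8 - (4 - 3*(-5)) - 21*(-7)))*(-227) = (-361 + (-8 - (4 + 15) + 147))*(-227) = (-361 + (-8 - 1*19 + 147))*(-227) = (-361 + (-8 - 19 + 147))*(-227) = (-361 + 120)*(-227) = -241*(-227) = 54707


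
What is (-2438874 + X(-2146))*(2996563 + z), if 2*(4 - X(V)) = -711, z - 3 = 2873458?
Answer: -14314138639348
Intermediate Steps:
z = 2873461 (z = 3 + 2873458 = 2873461)
X(V) = 719/2 (X(V) = 4 - ½*(-711) = 4 + 711/2 = 719/2)
(-2438874 + X(-2146))*(2996563 + z) = (-2438874 + 719/2)*(2996563 + 2873461) = -4877029/2*5870024 = -14314138639348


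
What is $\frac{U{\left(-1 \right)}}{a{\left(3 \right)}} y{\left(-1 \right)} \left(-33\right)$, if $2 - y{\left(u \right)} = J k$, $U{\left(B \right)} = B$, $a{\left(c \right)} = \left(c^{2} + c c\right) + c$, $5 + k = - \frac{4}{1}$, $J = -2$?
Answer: $- \frac{176}{7} \approx -25.143$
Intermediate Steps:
$k = -9$ ($k = -5 - \frac{4}{1} = -5 - 4 = -9$)
$a{\left(c \right)} = c + 2 c^{2}$ ($a{\left(c \right)} = \left(c^{2} + c^{2}\right) + c = 2 c^{2} + c = c + 2 c^{2}$)
$y{\left(u \right)} = -16$ ($y{\left(u \right)} = 2 - \left(-2\right) \left(-9\right) = 2 - 18 = -16$)
$\frac{U{\left(-1 \right)}}{a{\left(3 \right)}} y{\left(-1 \right)} \left(-33\right) = - \frac{1}{3 \left(1 + 2 \cdot 3\right)} \left(-16\right) \left(-33\right) = - \frac{1}{3 \left(1 + 6\right)} \left(-16\right) \left(-33\right) = - \frac{1}{3 \cdot 7} \left(-16\right) \left(-33\right) = - \frac{1}{21} \left(-16\right) \left(-33\right) = \left(-1\right) \frac{1}{21} \left(-16\right) \left(-33\right) = \left(- \frac{1}{21}\right) \left(-16\right) \left(-33\right) = \frac{16}{21} \left(-33\right) = - \frac{176}{7}$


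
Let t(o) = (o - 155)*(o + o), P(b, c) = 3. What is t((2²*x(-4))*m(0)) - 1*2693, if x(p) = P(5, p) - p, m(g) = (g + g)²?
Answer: -2693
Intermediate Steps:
m(g) = 4*g² (m(g) = (2*g)² = 4*g²)
x(p) = 3 - p
t(o) = 2*o*(-155 + o) (t(o) = (-155 + o)*(2*o) = 2*o*(-155 + o))
t((2²*x(-4))*m(0)) - 1*2693 = 2*((2²*(3 - 1*(-4)))*(4*0²))*(-155 + (2²*(3 - 1*(-4)))*(4*0²)) - 1*2693 = 2*((4*(3 + 4))*(4*0))*(-155 + (4*(3 + 4))*(4*0)) - 2693 = 2*((4*7)*0)*(-155 + (4*7)*0) - 2693 = 2*(28*0)*(-155 + 28*0) - 2693 = 2*0*(-155 + 0) - 2693 = 2*0*(-155) - 2693 = 0 - 2693 = -2693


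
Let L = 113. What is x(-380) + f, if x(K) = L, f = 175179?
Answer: 175292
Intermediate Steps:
x(K) = 113
x(-380) + f = 113 + 175179 = 175292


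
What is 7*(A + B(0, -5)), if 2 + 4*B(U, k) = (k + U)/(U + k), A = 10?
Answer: 273/4 ≈ 68.250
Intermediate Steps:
B(U, k) = -¼ (B(U, k) = -½ + ((k + U)/(U + k))/4 = -½ + ((U + k)/(U + k))/4 = -½ + (¼)*1 = -½ + ¼ = -¼)
7*(A + B(0, -5)) = 7*(10 - ¼) = 7*(39/4) = 273/4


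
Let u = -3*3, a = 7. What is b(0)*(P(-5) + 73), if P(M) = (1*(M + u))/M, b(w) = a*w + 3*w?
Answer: 0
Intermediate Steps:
u = -9
b(w) = 10*w (b(w) = 7*w + 3*w = 10*w)
P(M) = (-9 + M)/M (P(M) = (1*(M - 9))/M = (1*(-9 + M))/M = (-9 + M)/M)
b(0)*(P(-5) + 73) = (10*0)*((-9 - 5)/(-5) + 73) = 0*(-1/5*(-14) + 73) = 0*(14/5 + 73) = 0*(379/5) = 0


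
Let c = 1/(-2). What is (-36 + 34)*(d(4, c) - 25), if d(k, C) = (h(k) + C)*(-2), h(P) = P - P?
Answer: 48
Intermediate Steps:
h(P) = 0
c = -½ ≈ -0.50000
d(k, C) = -2*C (d(k, C) = (0 + C)*(-2) = C*(-2) = -2*C)
(-36 + 34)*(d(4, c) - 25) = (-36 + 34)*(-2*(-½) - 25) = -2*(1 - 25) = -2*(-24) = 48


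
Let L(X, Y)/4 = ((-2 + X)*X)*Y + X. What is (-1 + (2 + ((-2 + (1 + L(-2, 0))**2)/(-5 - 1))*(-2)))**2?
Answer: 2500/9 ≈ 277.78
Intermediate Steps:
L(X, Y) = 4*X + 4*X*Y*(-2 + X) (L(X, Y) = 4*(((-2 + X)*X)*Y + X) = 4*((X*(-2 + X))*Y + X) = 4*(X*Y*(-2 + X) + X) = 4*(X + X*Y*(-2 + X)) = 4*X + 4*X*Y*(-2 + X))
(-1 + (2 + ((-2 + (1 + L(-2, 0))**2)/(-5 - 1))*(-2)))**2 = (-1 + (2 + ((-2 + (1 + 4*(-2)*(1 - 2*0 - 2*0))**2)/(-5 - 1))*(-2)))**2 = (-1 + (2 + ((-2 + (1 + 4*(-2)*(1 + 0 + 0))**2)/(-6))*(-2)))**2 = (-1 + (2 + ((-2 + (1 + 4*(-2)*1)**2)*(-1/6))*(-2)))**2 = (-1 + (2 + ((-2 + (1 - 8)**2)*(-1/6))*(-2)))**2 = (-1 + (2 + ((-2 + (-7)**2)*(-1/6))*(-2)))**2 = (-1 + (2 + ((-2 + 49)*(-1/6))*(-2)))**2 = (-1 + (2 + (47*(-1/6))*(-2)))**2 = (-1 + (2 - 47/6*(-2)))**2 = (-1 + (2 + 47/3))**2 = (-1 + 53/3)**2 = (50/3)**2 = 2500/9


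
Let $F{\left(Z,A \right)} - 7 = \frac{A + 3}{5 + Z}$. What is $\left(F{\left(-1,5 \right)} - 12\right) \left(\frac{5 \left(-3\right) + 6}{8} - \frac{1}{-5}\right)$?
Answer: $\frac{111}{40} \approx 2.775$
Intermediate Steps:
$F{\left(Z,A \right)} = 7 + \frac{3 + A}{5 + Z}$ ($F{\left(Z,A \right)} = 7 + \frac{A + 3}{5 + Z} = 7 + \frac{3 + A}{5 + Z}$)
$\left(F{\left(-1,5 \right)} - 12\right) \left(\frac{5 \left(-3\right) + 6}{8} - \frac{1}{-5}\right) = \left(\frac{38 + 5 + 7 \left(-1\right)}{5 - 1} - 12\right) \left(\frac{5 \left(-3\right) + 6}{8} - \frac{1}{-5}\right) = \left(\frac{38 + 5 - 7}{4} - 12\right) \left(\left(-15 + 6\right) \frac{1}{8} - - \frac{1}{5}\right) = \left(\frac{1}{4} \cdot 36 - 12\right) \left(\left(-9\right) \frac{1}{8} + \frac{1}{5}\right) = \left(9 - 12\right) \left(- \frac{9}{8} + \frac{1}{5}\right) = \left(-3\right) \left(- \frac{37}{40}\right) = \frac{111}{40}$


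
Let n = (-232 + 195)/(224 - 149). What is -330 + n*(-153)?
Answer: -6363/25 ≈ -254.52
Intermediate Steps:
n = -37/75 ≈ -0.49333
-330 + n*(-153) = -330 - 37/75*(-153) = -330 + 1887/25 = -6363/25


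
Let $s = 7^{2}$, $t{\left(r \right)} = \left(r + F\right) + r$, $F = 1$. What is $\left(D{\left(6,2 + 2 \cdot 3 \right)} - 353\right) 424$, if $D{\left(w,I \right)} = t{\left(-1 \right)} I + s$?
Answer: $-132288$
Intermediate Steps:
$t{\left(r \right)} = 1 + 2 r$ ($t{\left(r \right)} = \left(r + 1\right) + r = \left(1 + r\right) + r = 1 + 2 r$)
$s = 49$
$D{\left(w,I \right)} = 49 - I$ ($D{\left(w,I \right)} = \left(1 + 2 \left(-1\right)\right) I + 49 = \left(1 - 2\right) I + 49 = - I + 49 = 49 - I$)
$\left(D{\left(6,2 + 2 \cdot 3 \right)} - 353\right) 424 = \left(\left(49 - \left(2 + 2 \cdot 3\right)\right) - 353\right) 424 = \left(\left(49 - \left(2 + 6\right)\right) - 353\right) 424 = \left(\left(49 - 8\right) - 353\right) 424 = \left(41 - 353\right) 424 = \left(-312\right) 424 = -132288$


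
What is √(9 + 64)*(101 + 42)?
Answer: 143*√73 ≈ 1221.8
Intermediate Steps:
√(9 + 64)*(101 + 42) = √73*143 = 143*√73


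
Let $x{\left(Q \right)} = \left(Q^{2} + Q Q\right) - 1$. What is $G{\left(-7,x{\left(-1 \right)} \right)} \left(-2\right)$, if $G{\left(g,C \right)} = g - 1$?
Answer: $16$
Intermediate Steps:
$x{\left(Q \right)} = -1 + 2 Q^{2}$ ($x{\left(Q \right)} = \left(Q^{2} + Q^{2}\right) - 1 = 2 Q^{2} - 1 = -1 + 2 Q^{2}$)
$G{\left(g,C \right)} = -1 + g$
$G{\left(-7,x{\left(-1 \right)} \right)} \left(-2\right) = \left(-1 - 7\right) \left(-2\right) = \left(-8\right) \left(-2\right) = 16$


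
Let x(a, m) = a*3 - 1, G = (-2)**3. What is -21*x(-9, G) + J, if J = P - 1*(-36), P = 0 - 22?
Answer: 602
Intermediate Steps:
G = -8
P = -22
x(a, m) = -1 + 3*a (x(a, m) = 3*a - 1 = -1 + 3*a)
J = 14 (J = -22 - 1*(-36) = -22 + 36 = 14)
-21*x(-9, G) + J = -21*(-1 + 3*(-9)) + 14 = -21*(-1 - 27) + 14 = -21*(-28) + 14 = 588 + 14 = 602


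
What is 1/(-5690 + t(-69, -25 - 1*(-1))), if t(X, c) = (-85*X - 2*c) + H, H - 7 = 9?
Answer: 1/239 ≈ 0.0041841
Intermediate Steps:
H = 16 (H = 7 + 9 = 16)
t(X, c) = 16 - 85*X - 2*c (t(X, c) = (-85*X - 2*c) + 16 = 16 - 85*X - 2*c)
1/(-5690 + t(-69, -25 - 1*(-1))) = 1/(-5690 + (16 - 85*(-69) - 2*(-25 - 1*(-1)))) = 1/(-5690 + (16 + 5865 - 2*(-25 + 1))) = 1/(-5690 + (16 + 5865 - 2*(-24))) = 1/(-5690 + (16 + 5865 + 48)) = 1/(-5690 + 5929) = 1/239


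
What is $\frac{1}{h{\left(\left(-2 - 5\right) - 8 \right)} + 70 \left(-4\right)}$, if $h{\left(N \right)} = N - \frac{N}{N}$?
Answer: $- \frac{1}{296} \approx -0.0033784$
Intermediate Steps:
$h{\left(N \right)} = -1 + N$ ($h{\left(N \right)} = N - 1 = -1 + N$)
$\frac{1}{h{\left(\left(-2 - 5\right) - 8 \right)} + 70 \left(-4\right)} = \frac{1}{\left(-1 - 15\right) + 70 \left(-4\right)} = \frac{1}{\left(-1 - 15\right) - 280} = \frac{1}{-16 - 280} = \frac{1}{-296} = - \frac{1}{296}$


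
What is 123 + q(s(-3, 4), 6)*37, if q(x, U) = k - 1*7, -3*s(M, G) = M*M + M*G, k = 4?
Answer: 12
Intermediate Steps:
s(M, G) = -M²/3 - G*M/3 (s(M, G) = -(M*M + M*G)/3 = -(M² + G*M)/3 = -M²/3 - G*M/3)
q(x, U) = -3 (q(x, U) = 4 - 1*7 = 4 - 7 = -3)
123 + q(s(-3, 4), 6)*37 = 123 - 3*37 = 123 - 111 = 12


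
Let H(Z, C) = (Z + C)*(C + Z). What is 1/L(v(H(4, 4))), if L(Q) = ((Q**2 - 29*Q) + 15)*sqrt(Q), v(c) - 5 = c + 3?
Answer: sqrt(2)/37332 ≈ 3.7882e-5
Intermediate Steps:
H(Z, C) = (C + Z)**2 (H(Z, C) = (C + Z)*(C + Z) = (C + Z)**2)
v(c) = 8 + c (v(c) = 5 + (c + 3) = 5 + (3 + c) = 8 + c)
L(Q) = sqrt(Q)*(15 + Q**2 - 29*Q) (L(Q) = (15 + Q**2 - 29*Q)*sqrt(Q) = sqrt(Q)*(15 + Q**2 - 29*Q))
1/L(v(H(4, 4))) = 1/(sqrt(8 + (4 + 4)**2)*(15 + (8 + (4 + 4)**2)**2 - 29*(8 + (4 + 4)**2))) = 1/(sqrt(8 + 8**2)*(15 + (8 + 8**2)**2 - 29*(8 + 8**2))) = 1/(sqrt(8 + 64)*(15 + (8 + 64)**2 - 29*(8 + 64))) = 1/(sqrt(72)*(15 + 72**2 - 29*72)) = 1/((6*sqrt(2))*(15 + 5184 - 2088)) = 1/((6*sqrt(2))*3111) = 1/(18666*sqrt(2)) = sqrt(2)/37332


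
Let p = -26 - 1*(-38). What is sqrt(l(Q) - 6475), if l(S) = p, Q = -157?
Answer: I*sqrt(6463) ≈ 80.393*I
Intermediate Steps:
p = 12 (p = -26 + 38 = 12)
l(S) = 12
sqrt(l(Q) - 6475) = sqrt(12 - 6475) = sqrt(-6463) = I*sqrt(6463)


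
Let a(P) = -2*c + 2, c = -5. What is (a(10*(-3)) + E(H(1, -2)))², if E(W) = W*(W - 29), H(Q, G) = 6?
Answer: 15876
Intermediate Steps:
E(W) = W*(-29 + W)
a(P) = 12 (a(P) = -2*(-5) + 2 = 10 + 2 = 12)
(a(10*(-3)) + E(H(1, -2)))² = (12 + 6*(-29 + 6))² = (12 + 6*(-23))² = (12 - 138)² = (-126)² = 15876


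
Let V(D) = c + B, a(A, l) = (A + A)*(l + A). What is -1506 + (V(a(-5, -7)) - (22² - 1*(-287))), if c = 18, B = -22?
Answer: -2281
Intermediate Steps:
a(A, l) = 2*A*(A + l) (a(A, l) = (2*A)*(A + l) = 2*A*(A + l))
V(D) = -4 (V(D) = 18 - 22 = -4)
-1506 + (V(a(-5, -7)) - (22² - 1*(-287))) = -1506 + (-4 - (22² - 1*(-287))) = -1506 + (-4 - (484 + 287)) = -1506 + (-4 - 1*771) = -1506 + (-4 - 771) = -1506 - 775 = -2281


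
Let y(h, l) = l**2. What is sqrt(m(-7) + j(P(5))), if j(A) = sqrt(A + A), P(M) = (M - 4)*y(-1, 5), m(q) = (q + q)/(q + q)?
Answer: sqrt(1 + 5*sqrt(2)) ≈ 2.8410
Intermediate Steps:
m(q) = 1 (m(q) = (2*q)/((2*q)) = (2*q)*(1/(2*q)) = 1)
P(M) = -100 + 25*M (P(M) = (M - 4)*5**2 = (-4 + M)*25 = -100 + 25*M)
j(A) = sqrt(2)*sqrt(A) (j(A) = sqrt(2*A) = sqrt(2)*sqrt(A))
sqrt(m(-7) + j(P(5))) = sqrt(1 + sqrt(2)*sqrt(-100 + 25*5)) = sqrt(1 + sqrt(2)*sqrt(-100 + 125)) = sqrt(1 + sqrt(2)*sqrt(25)) = sqrt(1 + sqrt(2)*5) = sqrt(1 + 5*sqrt(2))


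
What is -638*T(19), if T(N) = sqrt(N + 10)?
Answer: -638*sqrt(29) ≈ -3435.7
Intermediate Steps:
T(N) = sqrt(10 + N)
-638*T(19) = -638*sqrt(10 + 19) = -638*sqrt(29)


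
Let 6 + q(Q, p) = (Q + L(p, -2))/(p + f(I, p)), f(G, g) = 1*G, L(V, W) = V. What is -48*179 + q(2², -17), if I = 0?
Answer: -146153/17 ≈ -8597.2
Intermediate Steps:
f(G, g) = G
q(Q, p) = -6 + (Q + p)/p (q(Q, p) = -6 + (Q + p)/(p + 0) = -6 + (Q + p)/p)
-48*179 + q(2², -17) = -48*179 + (-5 + 2²/(-17)) = -8592 + (-5 + 4*(-1/17)) = -8592 + (-5 - 4/17) = -8592 - 89/17 = -146153/17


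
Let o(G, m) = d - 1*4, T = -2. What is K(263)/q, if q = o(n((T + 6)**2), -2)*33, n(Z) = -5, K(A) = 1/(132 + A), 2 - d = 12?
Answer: -1/182490 ≈ -5.4797e-6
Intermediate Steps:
d = -10 (d = 2 - 1*12 = 2 - 12 = -10)
o(G, m) = -14 (o(G, m) = -10 - 1*4 = -10 - 4 = -14)
q = -462 (q = -14*33 = -462)
K(263)/q = 1/((132 + 263)*(-462)) = -1/462/395 = (1/395)*(-1/462) = -1/182490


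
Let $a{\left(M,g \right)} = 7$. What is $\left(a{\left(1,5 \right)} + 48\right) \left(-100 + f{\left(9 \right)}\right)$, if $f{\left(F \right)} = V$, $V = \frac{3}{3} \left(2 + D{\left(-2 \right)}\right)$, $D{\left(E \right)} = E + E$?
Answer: $-5610$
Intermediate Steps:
$D{\left(E \right)} = 2 E$
$V = -2$ ($V = \frac{3}{3} \left(2 + 2 \left(-2\right)\right) = 3 \cdot \frac{1}{3} \left(2 - 4\right) = 1 \left(-2\right) = -2$)
$f{\left(F \right)} = -2$
$\left(a{\left(1,5 \right)} + 48\right) \left(-100 + f{\left(9 \right)}\right) = \left(7 + 48\right) \left(-100 - 2\right) = 55 \left(-102\right) = -5610$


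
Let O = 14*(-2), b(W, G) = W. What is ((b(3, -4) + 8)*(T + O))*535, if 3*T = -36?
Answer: -235400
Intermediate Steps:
T = -12 (T = (⅓)*(-36) = -12)
O = -28
((b(3, -4) + 8)*(T + O))*535 = ((3 + 8)*(-12 - 28))*535 = (11*(-40))*535 = -440*535 = -235400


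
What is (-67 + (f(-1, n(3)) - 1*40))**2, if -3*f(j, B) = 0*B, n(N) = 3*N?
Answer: 11449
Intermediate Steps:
f(j, B) = 0 (f(j, B) = -0*B = -1/3*0 = 0)
(-67 + (f(-1, n(3)) - 1*40))**2 = (-67 + (0 - 1*40))**2 = (-67 + (0 - 40))**2 = (-67 - 40)**2 = (-107)**2 = 11449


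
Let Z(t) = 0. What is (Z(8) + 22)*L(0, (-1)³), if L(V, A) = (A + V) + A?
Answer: -44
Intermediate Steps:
L(V, A) = V + 2*A
(Z(8) + 22)*L(0, (-1)³) = (0 + 22)*(0 + 2*(-1)³) = 22*(0 + 2*(-1)) = 22*(0 - 2) = 22*(-2) = -44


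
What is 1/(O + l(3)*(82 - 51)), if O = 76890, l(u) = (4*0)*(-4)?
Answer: 1/76890 ≈ 1.3006e-5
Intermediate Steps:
l(u) = 0 (l(u) = 0*(-4) = 0)
1/(O + l(3)*(82 - 51)) = 1/(76890 + 0*(82 - 51)) = 1/(76890 + 0*31) = 1/(76890 + 0) = 1/76890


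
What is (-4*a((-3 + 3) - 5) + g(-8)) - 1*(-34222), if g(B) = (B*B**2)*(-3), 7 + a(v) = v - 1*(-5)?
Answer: 35786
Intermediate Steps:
a(v) = -2 + v (a(v) = -7 + (v - 1*(-5)) = -7 + (v + 5) = -7 + (5 + v) = -2 + v)
g(B) = -3*B**3 (g(B) = B**3*(-3) = -3*B**3)
(-4*a((-3 + 3) - 5) + g(-8)) - 1*(-34222) = (-4*(-2 + ((-3 + 3) - 5)) - 3*(-8)**3) - 1*(-34222) = (-4*(-2 + (0 - 5)) - 3*(-512)) + 34222 = (-4*(-2 - 5) + 1536) + 34222 = (-4*(-7) + 1536) + 34222 = (28 + 1536) + 34222 = 1564 + 34222 = 35786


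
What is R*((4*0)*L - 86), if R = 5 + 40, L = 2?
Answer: -3870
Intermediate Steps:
R = 45
R*((4*0)*L - 86) = 45*((4*0)*2 - 86) = 45*(0*2 - 86) = 45*(0 - 86) = 45*(-86) = -3870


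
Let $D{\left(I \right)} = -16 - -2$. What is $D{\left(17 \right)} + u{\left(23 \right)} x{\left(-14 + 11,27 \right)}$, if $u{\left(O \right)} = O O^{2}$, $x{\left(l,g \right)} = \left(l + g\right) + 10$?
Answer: $413664$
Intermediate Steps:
$D{\left(I \right)} = -14$ ($D{\left(I \right)} = -16 + 2 = -14$)
$x{\left(l,g \right)} = 10 + g + l$ ($x{\left(l,g \right)} = \left(g + l\right) + 10 = 10 + g + l$)
$u{\left(O \right)} = O^{3}$
$D{\left(17 \right)} + u{\left(23 \right)} x{\left(-14 + 11,27 \right)} = -14 + 23^{3} \left(10 + 27 + \left(-14 + 11\right)\right) = -14 + 12167 \left(10 + 27 - 3\right) = -14 + 12167 \cdot 34 = -14 + 413678 = 413664$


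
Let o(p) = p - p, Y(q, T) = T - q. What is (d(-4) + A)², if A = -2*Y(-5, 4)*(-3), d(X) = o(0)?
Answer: 2916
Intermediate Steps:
o(p) = 0
d(X) = 0
A = 54 (A = -2*(4 - 1*(-5))*(-3) = -2*(4 + 5)*(-3) = -2*9*(-3) = -18*(-3) = 54)
(d(-4) + A)² = (0 + 54)² = 54² = 2916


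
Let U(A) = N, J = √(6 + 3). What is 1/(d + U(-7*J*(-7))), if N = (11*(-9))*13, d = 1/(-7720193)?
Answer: -7720193/9935888392 ≈ -0.00077700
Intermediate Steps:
J = 3 (J = √9 = 3)
d = -1/7720193 ≈ -1.2953e-7
N = -1287 (N = -99*13 = -1287)
U(A) = -1287
1/(d + U(-7*J*(-7))) = 1/(-1/7720193 - 1287) = 1/(-9935888392/7720193) = -7720193/9935888392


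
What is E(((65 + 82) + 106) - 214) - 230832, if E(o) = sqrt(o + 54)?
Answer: -230832 + sqrt(93) ≈ -2.3082e+5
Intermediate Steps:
E(o) = sqrt(54 + o)
E(((65 + 82) + 106) - 214) - 230832 = sqrt(54 + (((65 + 82) + 106) - 214)) - 230832 = sqrt(54 + ((147 + 106) - 214)) - 230832 = sqrt(54 + (253 - 214)) - 230832 = sqrt(54 + 39) - 230832 = sqrt(93) - 230832 = -230832 + sqrt(93)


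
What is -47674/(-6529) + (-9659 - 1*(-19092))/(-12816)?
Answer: 549401927/83675664 ≈ 6.5658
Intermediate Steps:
-47674/(-6529) + (-9659 - 1*(-19092))/(-12816) = -47674*(-1/6529) + (-9659 + 19092)*(-1/12816) = 47674/6529 + 9433*(-1/12816) = 47674/6529 - 9433/12816 = 549401927/83675664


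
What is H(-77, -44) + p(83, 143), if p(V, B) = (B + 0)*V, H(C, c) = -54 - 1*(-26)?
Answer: 11841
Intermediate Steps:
H(C, c) = -28 (H(C, c) = -54 + 26 = -28)
p(V, B) = B*V
H(-77, -44) + p(83, 143) = -28 + 143*83 = -28 + 11869 = 11841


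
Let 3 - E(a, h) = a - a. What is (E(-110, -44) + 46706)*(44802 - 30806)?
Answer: 653739164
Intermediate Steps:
E(a, h) = 3 (E(a, h) = 3 - (a - a) = 3 - 1*0 = 3 + 0 = 3)
(E(-110, -44) + 46706)*(44802 - 30806) = (3 + 46706)*(44802 - 30806) = 46709*13996 = 653739164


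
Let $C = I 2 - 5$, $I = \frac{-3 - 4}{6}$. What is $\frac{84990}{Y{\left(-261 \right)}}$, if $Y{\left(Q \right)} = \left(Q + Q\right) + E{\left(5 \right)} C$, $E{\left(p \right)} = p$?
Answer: $- \frac{127485}{838} \approx -152.13$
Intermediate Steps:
$I = - \frac{7}{6}$ ($I = \left(-7\right) \frac{1}{6} = - \frac{7}{6} \approx -1.1667$)
$C = - \frac{22}{3}$ ($C = \left(- \frac{7}{6}\right) 2 - 5 = - \frac{7}{3} - 5 = - \frac{22}{3} \approx -7.3333$)
$Y{\left(Q \right)} = - \frac{110}{3} + 2 Q$ ($Y{\left(Q \right)} = \left(Q + Q\right) + 5 \left(- \frac{22}{3}\right) = 2 Q - \frac{110}{3} = - \frac{110}{3} + 2 Q$)
$\frac{84990}{Y{\left(-261 \right)}} = \frac{84990}{- \frac{110}{3} + 2 \left(-261\right)} = \frac{84990}{- \frac{110}{3} - 522} = \frac{84990}{- \frac{1676}{3}} = 84990 \left(- \frac{3}{1676}\right) = - \frac{127485}{838}$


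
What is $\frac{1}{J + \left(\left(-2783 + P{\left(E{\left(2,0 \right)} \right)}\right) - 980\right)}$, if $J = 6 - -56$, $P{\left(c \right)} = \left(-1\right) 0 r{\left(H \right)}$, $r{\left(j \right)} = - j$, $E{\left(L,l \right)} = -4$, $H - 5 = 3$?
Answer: $- \frac{1}{3701} \approx -0.0002702$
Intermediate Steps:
$H = 8$ ($H = 5 + 3 = 8$)
$P{\left(c \right)} = 0$ ($P{\left(c \right)} = \left(-1\right) 0 \left(\left(-1\right) 8\right) = 0 \left(-8\right) = 0$)
$J = 62$ ($J = 6 + 56 = 62$)
$\frac{1}{J + \left(\left(-2783 + P{\left(E{\left(2,0 \right)} \right)}\right) - 980\right)} = \frac{1}{62 + \left(\left(-2783 + 0\right) - 980\right)} = \frac{1}{62 - 3763} = \frac{1}{-3701} = - \frac{1}{3701}$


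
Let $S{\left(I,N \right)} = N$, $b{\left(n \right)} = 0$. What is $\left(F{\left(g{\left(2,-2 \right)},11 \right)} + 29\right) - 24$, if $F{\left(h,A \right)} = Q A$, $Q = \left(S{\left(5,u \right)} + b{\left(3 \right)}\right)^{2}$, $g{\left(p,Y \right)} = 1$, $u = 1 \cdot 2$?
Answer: $49$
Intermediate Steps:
$u = 2$
$Q = 4$ ($Q = \left(2 + 0\right)^{2} = 2^{2} = 4$)
$F{\left(h,A \right)} = 4 A$
$\left(F{\left(g{\left(2,-2 \right)},11 \right)} + 29\right) - 24 = \left(4 \cdot 11 + 29\right) - 24 = \left(44 + 29\right) - 24 = 73 - 24 = 49$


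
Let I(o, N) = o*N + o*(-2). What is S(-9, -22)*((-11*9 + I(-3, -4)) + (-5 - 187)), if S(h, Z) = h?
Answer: 2457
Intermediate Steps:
I(o, N) = -2*o + N*o (I(o, N) = N*o - 2*o = -2*o + N*o)
S(-9, -22)*((-11*9 + I(-3, -4)) + (-5 - 187)) = -9*((-11*9 - 3*(-2 - 4)) + (-5 - 187)) = -9*((-99 - 3*(-6)) - 192) = -9*((-99 + 18) - 192) = -9*(-81 - 192) = -9*(-273) = 2457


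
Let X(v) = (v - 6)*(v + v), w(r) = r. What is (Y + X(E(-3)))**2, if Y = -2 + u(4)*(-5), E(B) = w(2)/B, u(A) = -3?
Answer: 38809/81 ≈ 479.12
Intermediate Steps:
E(B) = 2/B
X(v) = 2*v*(-6 + v) (X(v) = (-6 + v)*(2*v) = 2*v*(-6 + v))
Y = 13 (Y = -2 - 3*(-5) = -2 + 15 = 13)
(Y + X(E(-3)))**2 = (13 + 2*(2/(-3))*(-6 + 2/(-3)))**2 = (13 + 2*(2*(-1/3))*(-6 + 2*(-1/3)))**2 = (13 + 2*(-2/3)*(-6 - 2/3))**2 = (13 + 2*(-2/3)*(-20/3))**2 = (13 + 80/9)**2 = (197/9)**2 = 38809/81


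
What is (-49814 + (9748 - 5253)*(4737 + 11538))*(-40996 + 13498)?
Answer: -2010277339878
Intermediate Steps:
(-49814 + (9748 - 5253)*(4737 + 11538))*(-40996 + 13498) = (-49814 + 4495*16275)*(-27498) = (-49814 + 73156125)*(-27498) = 73106311*(-27498) = -2010277339878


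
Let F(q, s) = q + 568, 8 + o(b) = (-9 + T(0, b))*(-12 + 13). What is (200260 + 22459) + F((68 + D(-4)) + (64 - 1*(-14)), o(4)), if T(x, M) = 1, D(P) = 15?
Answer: 223448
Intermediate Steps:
o(b) = -16 (o(b) = -8 + (-9 + 1)*(-12 + 13) = -8 - 8*1 = -8 - 8 = -16)
F(q, s) = 568 + q
(200260 + 22459) + F((68 + D(-4)) + (64 - 1*(-14)), o(4)) = (200260 + 22459) + (568 + ((68 + 15) + (64 - 1*(-14)))) = 222719 + (568 + (83 + (64 + 14))) = 222719 + (568 + (83 + 78)) = 222719 + (568 + 161) = 222719 + 729 = 223448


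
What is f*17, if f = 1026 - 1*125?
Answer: 15317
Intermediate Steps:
f = 901 (f = 1026 - 125 = 901)
f*17 = 901*17 = 15317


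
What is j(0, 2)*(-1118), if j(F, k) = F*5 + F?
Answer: 0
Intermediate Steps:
j(F, k) = 6*F (j(F, k) = 5*F + F = 6*F)
j(0, 2)*(-1118) = (6*0)*(-1118) = 0*(-1118) = 0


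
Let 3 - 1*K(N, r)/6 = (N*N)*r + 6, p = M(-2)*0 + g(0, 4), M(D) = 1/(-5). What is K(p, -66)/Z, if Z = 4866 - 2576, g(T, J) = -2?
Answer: 783/1145 ≈ 0.68384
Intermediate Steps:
M(D) = -⅕
Z = 2290
p = -2 (p = -⅕*0 - 2 = 0 - 2 = -2)
K(N, r) = -18 - 6*r*N² (K(N, r) = 18 - 6*((N*N)*r + 6) = 18 - 6*(N²*r + 6) = 18 - 6*(r*N² + 6) = 18 - 6*(6 + r*N²) = 18 + (-36 - 6*r*N²) = -18 - 6*r*N²)
K(p, -66)/Z = (-18 - 6*(-66)*(-2)²)/2290 = (-18 - 6*(-66)*4)*(1/2290) = (-18 + 1584)*(1/2290) = 1566*(1/2290) = 783/1145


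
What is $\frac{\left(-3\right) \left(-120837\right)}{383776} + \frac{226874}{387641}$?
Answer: $\frac{227592922775}{148767312416} \approx 1.5299$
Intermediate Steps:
$\frac{\left(-3\right) \left(-120837\right)}{383776} + \frac{226874}{387641} = 362511 \cdot \frac{1}{383776} + 226874 \cdot \frac{1}{387641} = \frac{362511}{383776} + \frac{226874}{387641} = \frac{227592922775}{148767312416}$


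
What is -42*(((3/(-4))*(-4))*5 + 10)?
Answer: -1050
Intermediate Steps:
-42*(((3/(-4))*(-4))*5 + 10) = -42*(((3*(-¼))*(-4))*5 + 10) = -42*(-¾*(-4)*5 + 10) = -42*(3*5 + 10) = -42*(15 + 10) = -42*25 = -1050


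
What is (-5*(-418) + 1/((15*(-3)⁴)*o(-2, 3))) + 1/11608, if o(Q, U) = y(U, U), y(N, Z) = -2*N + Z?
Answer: 88430316437/42311160 ≈ 2090.0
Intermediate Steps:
y(N, Z) = Z - 2*N
o(Q, U) = -U (o(Q, U) = U - 2*U = -U)
(-5*(-418) + 1/((15*(-3)⁴)*o(-2, 3))) + 1/11608 = (-5*(-418) + 1/((15*(-3)⁴)*(-1*3))) + 1/11608 = (2090 + 1/((15*81)*(-3))) + 1/11608 = (2090 + 1/(1215*(-3))) + 1/11608 = (2090 + 1/(-3645)) + 1/11608 = (2090 - 1/3645) + 1/11608 = 7618049/3645 + 1/11608 = 88430316437/42311160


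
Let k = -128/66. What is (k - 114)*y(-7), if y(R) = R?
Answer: 26782/33 ≈ 811.58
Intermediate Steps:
k = -64/33 (k = -128*1/66 = -64/33 ≈ -1.9394)
(k - 114)*y(-7) = (-64/33 - 114)*(-7) = -3826/33*(-7) = 26782/33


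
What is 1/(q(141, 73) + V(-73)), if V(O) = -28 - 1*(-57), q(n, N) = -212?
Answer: -1/183 ≈ -0.0054645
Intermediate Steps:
V(O) = 29 (V(O) = -28 + 57 = 29)
1/(q(141, 73) + V(-73)) = 1/(-212 + 29) = 1/(-183) = -1/183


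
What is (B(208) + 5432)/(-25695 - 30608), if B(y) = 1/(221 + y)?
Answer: -2330329/24153987 ≈ -0.096478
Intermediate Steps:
(B(208) + 5432)/(-25695 - 30608) = (1/(221 + 208) + 5432)/(-25695 - 30608) = (1/429 + 5432)/(-56303) = (1/429 + 5432)*(-1/56303) = (2330329/429)*(-1/56303) = -2330329/24153987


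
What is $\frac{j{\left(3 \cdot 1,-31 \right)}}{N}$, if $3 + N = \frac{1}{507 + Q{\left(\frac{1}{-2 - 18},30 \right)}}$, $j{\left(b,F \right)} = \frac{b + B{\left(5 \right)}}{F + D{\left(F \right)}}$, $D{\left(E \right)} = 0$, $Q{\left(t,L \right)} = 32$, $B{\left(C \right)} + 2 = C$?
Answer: $\frac{1617}{25048} \approx 0.064556$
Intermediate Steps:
$B{\left(C \right)} = -2 + C$
$j{\left(b,F \right)} = \frac{3 + b}{F}$ ($j{\left(b,F \right)} = \frac{b + \left(-2 + 5\right)}{F + 0} = \frac{b + 3}{F} = \frac{3 + b}{F}$)
$N = - \frac{1616}{539}$ ($N = -3 + \frac{1}{507 + 32} = -3 + \frac{1}{539} = - \frac{1616}{539} \approx -2.9981$)
$\frac{j{\left(3 \cdot 1,-31 \right)}}{N} = \frac{\frac{1}{-31} \left(3 + 3 \cdot 1\right)}{- \frac{1616}{539}} = - \frac{3 + 3}{31} \left(- \frac{539}{1616}\right) = \left(- \frac{1}{31}\right) 6 \left(- \frac{539}{1616}\right) = \left(- \frac{6}{31}\right) \left(- \frac{539}{1616}\right) = \frac{1617}{25048}$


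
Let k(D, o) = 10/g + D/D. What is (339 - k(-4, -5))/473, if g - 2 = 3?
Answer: 336/473 ≈ 0.71036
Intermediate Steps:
g = 5 (g = 2 + 3 = 5)
k(D, o) = 3 (k(D, o) = 10/5 + D/D = 10*(⅕) + 1 = 2 + 1 = 3)
(339 - k(-4, -5))/473 = (339 - 1*3)/473 = (339 - 3)*(1/473) = 336*(1/473) = 336/473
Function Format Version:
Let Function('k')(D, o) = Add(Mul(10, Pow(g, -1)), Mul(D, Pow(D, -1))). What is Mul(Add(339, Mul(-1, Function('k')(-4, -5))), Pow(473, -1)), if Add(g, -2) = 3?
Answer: Rational(336, 473) ≈ 0.71036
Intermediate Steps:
g = 5 (g = Add(2, 3) = 5)
Function('k')(D, o) = 3 (Function('k')(D, o) = Add(Mul(10, Pow(5, -1)), Mul(D, Pow(D, -1))) = Add(Mul(10, Rational(1, 5)), 1) = Add(2, 1) = 3)
Mul(Add(339, Mul(-1, Function('k')(-4, -5))), Pow(473, -1)) = Mul(Add(339, Mul(-1, 3)), Pow(473, -1)) = Mul(Add(339, -3), Rational(1, 473)) = Mul(336, Rational(1, 473)) = Rational(336, 473)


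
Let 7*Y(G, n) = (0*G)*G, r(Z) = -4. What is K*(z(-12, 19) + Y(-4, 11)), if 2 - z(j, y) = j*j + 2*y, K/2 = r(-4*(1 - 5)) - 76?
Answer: 28800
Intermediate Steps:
K = -160 (K = 2*(-4 - 76) = 2*(-80) = -160)
Y(G, n) = 0 (Y(G, n) = ((0*G)*G)/7 = (0*G)/7 = (1/7)*0 = 0)
z(j, y) = 2 - j**2 - 2*y (z(j, y) = 2 - (j*j + 2*y) = 2 - (j**2 + 2*y) = 2 + (-j**2 - 2*y) = 2 - j**2 - 2*y)
K*(z(-12, 19) + Y(-4, 11)) = -160*((2 - 1*(-12)**2 - 2*19) + 0) = -160*((2 - 1*144 - 38) + 0) = -160*((2 - 144 - 38) + 0) = -160*(-180 + 0) = -160*(-180) = 28800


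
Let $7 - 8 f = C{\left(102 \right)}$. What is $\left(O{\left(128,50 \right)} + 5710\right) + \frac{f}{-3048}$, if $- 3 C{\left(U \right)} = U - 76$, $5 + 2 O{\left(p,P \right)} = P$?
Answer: $\frac{419343793}{73152} \approx 5732.5$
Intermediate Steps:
$O{\left(p,P \right)} = - \frac{5}{2} + \frac{P}{2}$
$C{\left(U \right)} = \frac{76}{3} - \frac{U}{3}$ ($C{\left(U \right)} = - \frac{U - 76}{3} = - \frac{-76 + U}{3} = \frac{76}{3} - \frac{U}{3}$)
$f = \frac{47}{24}$ ($f = \frac{7}{8} - \frac{\frac{76}{3} - 34}{8} = \frac{7}{8} - - \frac{13}{12} = \frac{7}{8} + \frac{13}{12} = \frac{47}{24} \approx 1.9583$)
$\left(O{\left(128,50 \right)} + 5710\right) + \frac{f}{-3048} = \left(\left(- \frac{5}{2} + \frac{1}{2} \cdot 50\right) + 5710\right) + \frac{47}{24 \left(-3048\right)} = \left(\left(- \frac{5}{2} + 25\right) + 5710\right) + \frac{47}{24} \left(- \frac{1}{3048}\right) = \left(\frac{45}{2} + 5710\right) - \frac{47}{73152} = \frac{11465}{2} - \frac{47}{73152} = \frac{419343793}{73152}$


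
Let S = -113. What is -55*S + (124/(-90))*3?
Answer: 93163/15 ≈ 6210.9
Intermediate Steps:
-55*S + (124/(-90))*3 = -55*(-113) + (124/(-90))*3 = 6215 + (124*(-1/90))*3 = 6215 - 62/45*3 = 6215 - 62/15 = 93163/15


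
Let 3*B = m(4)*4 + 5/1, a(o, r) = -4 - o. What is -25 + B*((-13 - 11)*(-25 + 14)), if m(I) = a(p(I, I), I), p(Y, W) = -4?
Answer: 415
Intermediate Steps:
m(I) = 0 (m(I) = -4 - 1*(-4) = -4 + 4 = 0)
B = 5/3 (B = (0*4 + 5/1)/3 = (0 + 5*1)/3 = (0 + 5)/3 = (1/3)*5 = 5/3 ≈ 1.6667)
-25 + B*((-13 - 11)*(-25 + 14)) = -25 + 5*((-13 - 11)*(-25 + 14))/3 = -25 + 5*(-24*(-11))/3 = -25 + (5/3)*264 = -25 + 440 = 415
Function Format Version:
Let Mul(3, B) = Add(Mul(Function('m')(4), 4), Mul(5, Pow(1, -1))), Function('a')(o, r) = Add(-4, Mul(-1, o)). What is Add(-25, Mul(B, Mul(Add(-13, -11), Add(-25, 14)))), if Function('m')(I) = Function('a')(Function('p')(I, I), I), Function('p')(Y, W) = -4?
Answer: 415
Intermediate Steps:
Function('m')(I) = 0 (Function('m')(I) = Add(-4, Mul(-1, -4)) = Add(-4, 4) = 0)
B = Rational(5, 3) (B = Mul(Rational(1, 3), Add(Mul(0, 4), Mul(5, Pow(1, -1)))) = Mul(Rational(1, 3), Add(0, Mul(5, 1))) = Mul(Rational(1, 3), Add(0, 5)) = Mul(Rational(1, 3), 5) = Rational(5, 3) ≈ 1.6667)
Add(-25, Mul(B, Mul(Add(-13, -11), Add(-25, 14)))) = Add(-25, Mul(Rational(5, 3), Mul(Add(-13, -11), Add(-25, 14)))) = Add(-25, Mul(Rational(5, 3), Mul(-24, -11))) = Add(-25, Mul(Rational(5, 3), 264)) = Add(-25, 440) = 415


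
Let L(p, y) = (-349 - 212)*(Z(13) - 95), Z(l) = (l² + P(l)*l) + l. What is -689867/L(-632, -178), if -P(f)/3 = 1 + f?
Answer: -689867/257499 ≈ -2.6791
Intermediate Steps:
P(f) = -3 - 3*f (P(f) = -3*(1 + f) = -3 - 3*f)
Z(l) = l + l² + l*(-3 - 3*l) (Z(l) = (l² + (-3 - 3*l)*l) + l = (l² + l*(-3 - 3*l)) + l = l + l² + l*(-3 - 3*l))
L(p, y) = 257499 (L(p, y) = (-349 - 212)*(2*13*(-1 - 1*13) - 95) = -561*(2*13*(-1 - 13) - 95) = -561*(2*13*(-14) - 95) = -561*(-364 - 95) = -561*(-459) = 257499)
-689867/L(-632, -178) = -689867/257499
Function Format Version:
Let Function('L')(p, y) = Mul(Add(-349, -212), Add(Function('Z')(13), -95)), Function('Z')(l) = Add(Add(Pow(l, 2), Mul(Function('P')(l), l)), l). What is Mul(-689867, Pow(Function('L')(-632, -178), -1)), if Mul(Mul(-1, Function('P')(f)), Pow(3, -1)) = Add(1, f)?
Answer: Rational(-689867, 257499) ≈ -2.6791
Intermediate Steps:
Function('P')(f) = Add(-3, Mul(-3, f)) (Function('P')(f) = Mul(-3, Add(1, f)) = Add(-3, Mul(-3, f)))
Function('Z')(l) = Add(l, Pow(l, 2), Mul(l, Add(-3, Mul(-3, l)))) (Function('Z')(l) = Add(Add(Pow(l, 2), Mul(Add(-3, Mul(-3, l)), l)), l) = Add(Add(Pow(l, 2), Mul(l, Add(-3, Mul(-3, l)))), l) = Add(l, Pow(l, 2), Mul(l, Add(-3, Mul(-3, l)))))
Function('L')(p, y) = 257499 (Function('L')(p, y) = Mul(Add(-349, -212), Add(Mul(2, 13, Add(-1, Mul(-1, 13))), -95)) = Mul(-561, Add(Mul(2, 13, Add(-1, -13)), -95)) = Mul(-561, Add(Mul(2, 13, -14), -95)) = Mul(-561, Add(-364, -95)) = Mul(-561, -459) = 257499)
Mul(-689867, Pow(Function('L')(-632, -178), -1)) = Mul(-689867, Pow(257499, -1)) = Mul(-689867, Rational(1, 257499)) = Rational(-689867, 257499)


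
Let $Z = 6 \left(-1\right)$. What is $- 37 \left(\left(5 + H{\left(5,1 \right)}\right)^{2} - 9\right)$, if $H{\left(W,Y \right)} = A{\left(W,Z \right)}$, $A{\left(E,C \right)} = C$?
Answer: $296$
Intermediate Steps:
$Z = -6$
$H{\left(W,Y \right)} = -6$
$- 37 \left(\left(5 + H{\left(5,1 \right)}\right)^{2} - 9\right) = - 37 \left(\left(5 - 6\right)^{2} - 9\right) = - 37 \left(\left(-1\right)^{2} - 9\right) = - 37 \left(1 - 9\right) = \left(-37\right) \left(-8\right) = 296$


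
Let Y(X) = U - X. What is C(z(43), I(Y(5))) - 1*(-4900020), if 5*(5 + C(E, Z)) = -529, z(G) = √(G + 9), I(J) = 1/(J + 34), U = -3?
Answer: 24499546/5 ≈ 4.8999e+6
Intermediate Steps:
Y(X) = -3 - X
I(J) = 1/(34 + J)
z(G) = √(9 + G)
C(E, Z) = -554/5 (C(E, Z) = -5 + (⅕)*(-529) = -5 - 529/5 = -554/5)
C(z(43), I(Y(5))) - 1*(-4900020) = -554/5 - 1*(-4900020) = -554/5 + 4900020 = 24499546/5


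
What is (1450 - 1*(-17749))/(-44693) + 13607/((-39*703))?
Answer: -1134516634/1225347981 ≈ -0.92587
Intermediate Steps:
(1450 - 1*(-17749))/(-44693) + 13607/((-39*703)) = (1450 + 17749)*(-1/44693) + 13607/(-27417) = 19199*(-1/44693) + 13607*(-1/27417) = -19199/44693 - 13607/27417 = -1134516634/1225347981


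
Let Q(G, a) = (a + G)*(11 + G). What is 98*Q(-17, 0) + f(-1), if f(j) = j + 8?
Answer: 10003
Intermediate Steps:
f(j) = 8 + j
Q(G, a) = (11 + G)*(G + a) (Q(G, a) = (G + a)*(11 + G) = (11 + G)*(G + a))
98*Q(-17, 0) + f(-1) = 98*((-17)² + 11*(-17) + 11*0 - 17*0) + (8 - 1) = 98*(289 - 187 + 0 + 0) + 7 = 98*102 + 7 = 9996 + 7 = 10003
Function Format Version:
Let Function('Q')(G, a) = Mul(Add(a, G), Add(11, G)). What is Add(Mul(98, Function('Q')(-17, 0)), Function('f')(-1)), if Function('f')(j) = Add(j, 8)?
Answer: 10003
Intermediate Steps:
Function('f')(j) = Add(8, j)
Function('Q')(G, a) = Mul(Add(11, G), Add(G, a)) (Function('Q')(G, a) = Mul(Add(G, a), Add(11, G)) = Mul(Add(11, G), Add(G, a)))
Add(Mul(98, Function('Q')(-17, 0)), Function('f')(-1)) = Add(Mul(98, Add(Pow(-17, 2), Mul(11, -17), Mul(11, 0), Mul(-17, 0))), Add(8, -1)) = Add(Mul(98, Add(289, -187, 0, 0)), 7) = Add(Mul(98, 102), 7) = Add(9996, 7) = 10003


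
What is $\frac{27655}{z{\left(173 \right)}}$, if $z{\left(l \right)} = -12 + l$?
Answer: $\frac{27655}{161} \approx 171.77$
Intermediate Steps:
$\frac{27655}{z{\left(173 \right)}} = \frac{27655}{-12 + 173} = \frac{27655}{161}$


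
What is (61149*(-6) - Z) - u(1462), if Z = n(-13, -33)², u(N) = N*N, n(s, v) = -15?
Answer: -2504563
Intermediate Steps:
u(N) = N²
Z = 225 (Z = (-15)² = 225)
(61149*(-6) - Z) - u(1462) = (61149*(-6) - 1*225) - 1*1462² = (-366894 - 225) - 1*2137444 = -367119 - 2137444 = -2504563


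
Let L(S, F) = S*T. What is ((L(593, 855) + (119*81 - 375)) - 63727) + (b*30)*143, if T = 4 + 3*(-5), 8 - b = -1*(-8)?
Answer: -60986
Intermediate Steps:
b = 0 (b = 8 - (-1)*(-8) = 8 - 1*8 = 8 - 8 = 0)
T = -11 (T = 4 - 15 = -11)
L(S, F) = -11*S (L(S, F) = S*(-11) = -11*S)
((L(593, 855) + (119*81 - 375)) - 63727) + (b*30)*143 = ((-11*593 + (119*81 - 375)) - 63727) + (0*30)*143 = ((-6523 + (9639 - 375)) - 63727) + 0*143 = ((-6523 + 9264) - 63727) + 0 = (2741 - 63727) + 0 = -60986 + 0 = -60986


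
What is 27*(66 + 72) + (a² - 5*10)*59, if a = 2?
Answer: 1012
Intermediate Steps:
27*(66 + 72) + (a² - 5*10)*59 = 27*(66 + 72) + (2² - 5*10)*59 = 27*138 + (4 - 50)*59 = 3726 - 46*59 = 3726 - 2714 = 1012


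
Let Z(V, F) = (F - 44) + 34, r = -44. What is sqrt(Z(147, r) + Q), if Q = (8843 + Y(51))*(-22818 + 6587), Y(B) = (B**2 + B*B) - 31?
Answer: 2*I*sqrt(56865322) ≈ 15082.0*I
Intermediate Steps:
Z(V, F) = -10 + F (Z(V, F) = (-44 + F) + 34 = -10 + F)
Y(B) = -31 + 2*B**2 (Y(B) = (B**2 + B**2) - 31 = 2*B**2 - 31 = -31 + 2*B**2)
Q = -227461234 (Q = (8843 + (-31 + 2*51**2))*(-22818 + 6587) = (8843 + (-31 + 2*2601))*(-16231) = (8843 + (-31 + 5202))*(-16231) = (8843 + 5171)*(-16231) = 14014*(-16231) = -227461234)
sqrt(Z(147, r) + Q) = sqrt((-10 - 44) - 227461234) = sqrt(-54 - 227461234) = sqrt(-227461288) = 2*I*sqrt(56865322)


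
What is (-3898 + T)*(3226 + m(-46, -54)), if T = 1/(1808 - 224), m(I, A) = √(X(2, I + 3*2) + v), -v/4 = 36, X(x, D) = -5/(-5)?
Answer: -9959357203/792 - 6174431*I*√143/1584 ≈ -1.2575e+7 - 46613.0*I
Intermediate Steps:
X(x, D) = 1 (X(x, D) = -5*(-⅕) = 1)
v = -144 (v = -4*36 = -144)
m(I, A) = I*√143 (m(I, A) = √(1 - 144) = √(-143) = I*√143)
T = 1/1584 ≈ 0.00063131
(-3898 + T)*(3226 + m(-46, -54)) = (-3898 + 1/1584)*(3226 + I*√143) = -6174431*(3226 + I*√143)/1584 = -9959357203/792 - 6174431*I*√143/1584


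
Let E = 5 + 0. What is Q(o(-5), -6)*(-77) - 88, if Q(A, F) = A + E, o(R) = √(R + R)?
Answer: -473 - 77*I*√10 ≈ -473.0 - 243.5*I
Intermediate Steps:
E = 5
o(R) = √2*√R (o(R) = √(2*R) = √2*√R)
Q(A, F) = 5 + A (Q(A, F) = A + 5 = 5 + A)
Q(o(-5), -6)*(-77) - 88 = (5 + √2*√(-5))*(-77) - 88 = (5 + √2*(I*√5))*(-77) - 88 = (5 + I*√10)*(-77) - 88 = (-385 - 77*I*√10) - 88 = -473 - 77*I*√10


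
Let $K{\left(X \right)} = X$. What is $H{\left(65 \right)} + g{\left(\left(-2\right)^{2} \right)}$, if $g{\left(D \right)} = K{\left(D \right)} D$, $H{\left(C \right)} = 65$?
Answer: $81$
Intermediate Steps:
$g{\left(D \right)} = D^{2}$ ($g{\left(D \right)} = D D = D^{2}$)
$H{\left(65 \right)} + g{\left(\left(-2\right)^{2} \right)} = 65 + \left(\left(-2\right)^{2}\right)^{2} = 65 + 4^{2} = 65 + 16 = 81$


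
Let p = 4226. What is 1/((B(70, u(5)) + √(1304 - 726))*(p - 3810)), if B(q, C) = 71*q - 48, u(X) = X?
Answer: 2461/5038905248 - 17*√2/10077810496 ≈ 4.8601e-7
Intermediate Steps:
B(q, C) = -48 + 71*q
1/((B(70, u(5)) + √(1304 - 726))*(p - 3810)) = 1/(((-48 + 71*70) + √(1304 - 726))*(4226 - 3810)) = 1/(((-48 + 4970) + √578)*416) = 1/((4922 + 17*√2)*416) = 1/(2047552 + 7072*√2)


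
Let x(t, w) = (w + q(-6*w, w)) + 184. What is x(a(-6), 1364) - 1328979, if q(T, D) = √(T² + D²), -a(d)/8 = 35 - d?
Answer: -1327431 + 1364*√37 ≈ -1.3191e+6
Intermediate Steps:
a(d) = -280 + 8*d (a(d) = -8*(35 - d) = -280 + 8*d)
q(T, D) = √(D² + T²)
x(t, w) = 184 + w + √37*√(w²) (x(t, w) = (w + √(w² + (-6*w)²)) + 184 = (w + √(w² + 36*w²)) + 184 = (w + √(37*w²)) + 184 = (w + √37*√(w²)) + 184 = 184 + w + √37*√(w²))
x(a(-6), 1364) - 1328979 = (184 + 1364 + √37*√(1364²)) - 1328979 = (184 + 1364 + √37*√1860496) - 1328979 = (184 + 1364 + √37*1364) - 1328979 = (184 + 1364 + 1364*√37) - 1328979 = (1548 + 1364*√37) - 1328979 = -1327431 + 1364*√37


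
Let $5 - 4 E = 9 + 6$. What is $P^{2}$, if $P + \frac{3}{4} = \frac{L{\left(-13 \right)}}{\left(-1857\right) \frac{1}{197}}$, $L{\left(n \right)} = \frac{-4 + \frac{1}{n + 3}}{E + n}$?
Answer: $\frac{802480930969}{1325583795600} \approx 0.60538$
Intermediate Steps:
$E = - \frac{5}{2}$ ($E = \frac{5}{4} - \frac{9 + 6}{4} = \frac{5}{4} - \frac{15}{4} = - \frac{5}{2} \approx -2.5$)
$L{\left(n \right)} = \frac{-4 + \frac{1}{3 + n}}{- \frac{5}{2} + n}$ ($L{\left(n \right)} = \frac{-4 + \frac{1}{n + 3}}{- \frac{5}{2} + n} = \frac{-4 + \frac{1}{3 + n}}{- \frac{5}{2} + n}$)
$P = - \frac{895813}{1151340}$ ($P = - \frac{3}{4} + \frac{2 \frac{1}{-15 - 13 + 2 \left(-13\right)^{2}} \left(-11 - -52\right)}{\left(-1857\right) \frac{1}{197}} = - \frac{3}{4} + \frac{2 \frac{1}{-15 - 13 + 2 \cdot 169} \left(-11 + 52\right)}{\left(-1857\right) \frac{1}{197}} = - \frac{3}{4} + \frac{2 \frac{1}{-15 - 13 + 338} \cdot 41}{- \frac{1857}{197}} = - \frac{3}{4} + 2 \cdot \frac{1}{310} \cdot 41 \left(- \frac{197}{1857}\right) = - \frac{3}{4} + \frac{41}{155} \left(- \frac{197}{1857}\right) = - \frac{3}{4} - \frac{8077}{287835} = - \frac{895813}{1151340} \approx -0.77806$)
$P^{2} = \left(- \frac{895813}{1151340}\right)^{2} = \frac{802480930969}{1325583795600}$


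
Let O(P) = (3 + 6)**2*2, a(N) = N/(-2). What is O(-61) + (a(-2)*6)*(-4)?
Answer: 138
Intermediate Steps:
a(N) = -N/2 (a(N) = N*(-1/2) = -N/2)
O(P) = 162 (O(P) = 9**2*2 = 81*2 = 162)
O(-61) + (a(-2)*6)*(-4) = 162 + (-1/2*(-2)*6)*(-4) = 162 + (1*6)*(-4) = 162 + 6*(-4) = 162 - 24 = 138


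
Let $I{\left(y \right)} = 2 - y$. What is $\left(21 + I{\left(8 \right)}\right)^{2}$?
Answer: $225$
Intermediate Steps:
$\left(21 + I{\left(8 \right)}\right)^{2} = \left(21 + \left(2 - 8\right)\right)^{2} = \left(21 - 6\right)^{2} = 15^{2} = 225$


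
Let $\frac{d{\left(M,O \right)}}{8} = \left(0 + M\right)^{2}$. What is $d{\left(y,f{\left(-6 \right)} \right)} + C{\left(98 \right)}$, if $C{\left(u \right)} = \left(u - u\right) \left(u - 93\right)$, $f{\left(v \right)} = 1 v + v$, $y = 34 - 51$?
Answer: $2312$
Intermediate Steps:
$y = -17$ ($y = 34 - 51 = -17$)
$f{\left(v \right)} = 2 v$ ($f{\left(v \right)} = v + v = 2 v$)
$d{\left(M,O \right)} = 8 M^{2}$ ($d{\left(M,O \right)} = 8 \left(0 + M\right)^{2} = 8 M^{2}$)
$C{\left(u \right)} = 0$ ($C{\left(u \right)} = 0 \left(-93 + u\right) = 0$)
$d{\left(y,f{\left(-6 \right)} \right)} + C{\left(98 \right)} = 8 \left(-17\right)^{2} + 0 = 8 \cdot 289 + 0 = 2312 + 0 = 2312$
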